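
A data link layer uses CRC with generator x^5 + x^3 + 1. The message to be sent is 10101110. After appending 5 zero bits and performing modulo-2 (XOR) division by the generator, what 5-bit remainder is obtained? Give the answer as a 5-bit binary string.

01000

Append 5 zeros: 1010111000000. Divide by 101001 (XOR where the leading bit is 1):
  pos 0: 101011 XOR 101001 = 000010
  pos 4: 101000 XOR 101001 = 000001
Remainder (last 5 bits) = 01000. This is the CRC / FCS.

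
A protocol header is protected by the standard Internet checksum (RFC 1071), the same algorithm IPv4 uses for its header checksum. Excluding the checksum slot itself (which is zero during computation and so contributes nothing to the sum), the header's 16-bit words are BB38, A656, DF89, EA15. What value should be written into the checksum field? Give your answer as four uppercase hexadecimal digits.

One's-complement addition (fold any carry out of bit 15 back into bit 0):
  0xBB38 + 0xA656 = 0x1618E → wrap carry → 0x618F
  0x618F + 0xDF89 = 0x14118 → wrap carry → 0x4119
  0x4119 + 0xEA15 = 0x12B2E → wrap carry → 0x2B2F
One's-complement sum = 0x2B2F.
Checksum = ~0x2B2F & 0xFFFF = 0xD4D0.

D4D0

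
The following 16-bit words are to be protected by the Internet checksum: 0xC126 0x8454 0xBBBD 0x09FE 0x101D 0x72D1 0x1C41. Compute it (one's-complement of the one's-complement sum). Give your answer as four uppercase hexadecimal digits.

One's-complement addition (fold any carry out of bit 15 back into bit 0):
  0xC126 + 0x8454 = 0x1457A → wrap carry → 0x457B
  0x457B + 0xBBBD = 0x10138 → wrap carry → 0x0139
  0x0139 + 0x09FE = 0x00B37
  0x0B37 + 0x101D = 0x01B54
  0x1B54 + 0x72D1 = 0x08E25
  0x8E25 + 0x1C41 = 0x0AA66
One's-complement sum = 0xAA66.
Checksum = ~0xAA66 & 0xFFFF = 0x5599.

5599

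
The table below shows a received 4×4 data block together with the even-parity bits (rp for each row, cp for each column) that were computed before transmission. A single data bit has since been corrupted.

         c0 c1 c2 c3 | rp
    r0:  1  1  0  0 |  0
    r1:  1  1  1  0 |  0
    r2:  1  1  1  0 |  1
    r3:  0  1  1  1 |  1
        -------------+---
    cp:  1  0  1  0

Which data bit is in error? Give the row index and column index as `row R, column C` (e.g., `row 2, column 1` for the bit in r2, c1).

row 1, column 3

Recompute each row's even parity and compare to rp:
  r0: data parity 0, sent rp 0 → ok
  r1: data parity 1, sent rp 0 → mismatch
  r2: data parity 1, sent rp 1 → ok
  r3: data parity 1, sent rp 1 → ok
Recompute each column's even parity and compare to cp:
  c0: data parity 1, sent cp 1 → ok
  c1: data parity 0, sent cp 0 → ok
  c2: data parity 1, sent cp 1 → ok
  c3: data parity 1, sent cp 0 → mismatch
Exactly one row (r1) and one column (c3) fail → the flipped bit is at their intersection.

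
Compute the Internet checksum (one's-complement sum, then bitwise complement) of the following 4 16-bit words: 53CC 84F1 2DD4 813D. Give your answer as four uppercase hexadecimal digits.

7830

One's-complement addition (fold any carry out of bit 15 back into bit 0):
  0x53CC + 0x84F1 = 0x0D8BD
  0xD8BD + 0x2DD4 = 0x10691 → wrap carry → 0x0692
  0x0692 + 0x813D = 0x087CF
One's-complement sum = 0x87CF.
Checksum = ~0x87CF & 0xFFFF = 0x7830.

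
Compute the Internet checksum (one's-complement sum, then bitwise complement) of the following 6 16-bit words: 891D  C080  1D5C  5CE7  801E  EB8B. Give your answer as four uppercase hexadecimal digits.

One's-complement addition (fold any carry out of bit 15 back into bit 0):
  0x891D + 0xC080 = 0x1499D → wrap carry → 0x499E
  0x499E + 0x1D5C = 0x066FA
  0x66FA + 0x5CE7 = 0x0C3E1
  0xC3E1 + 0x801E = 0x143FF → wrap carry → 0x4400
  0x4400 + 0xEB8B = 0x12F8B → wrap carry → 0x2F8C
One's-complement sum = 0x2F8C.
Checksum = ~0x2F8C & 0xFFFF = 0xD073.

D073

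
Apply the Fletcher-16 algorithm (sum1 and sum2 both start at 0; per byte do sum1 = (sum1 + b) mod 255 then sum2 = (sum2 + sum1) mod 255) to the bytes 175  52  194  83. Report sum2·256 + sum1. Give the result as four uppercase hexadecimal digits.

Running sums (mod 255):
  after byte 0 (175): sum1=175, sum2=175
  after byte 1 (52): sum1=227, sum2=147
  after byte 2 (194): sum1=166, sum2=58
  after byte 3 (83): sum1=249, sum2=52
Checksum = sum2·256 + sum1 = 52·256 + 249 = 13561 = 0x34F9.

34F9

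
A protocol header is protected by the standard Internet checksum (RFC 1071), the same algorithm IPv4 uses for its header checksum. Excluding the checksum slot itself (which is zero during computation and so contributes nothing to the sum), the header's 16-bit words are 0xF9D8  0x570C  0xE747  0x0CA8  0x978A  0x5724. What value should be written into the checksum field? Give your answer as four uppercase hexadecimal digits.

CC7B

One's-complement addition (fold any carry out of bit 15 back into bit 0):
  0xF9D8 + 0x570C = 0x150E4 → wrap carry → 0x50E5
  0x50E5 + 0xE747 = 0x1382C → wrap carry → 0x382D
  0x382D + 0x0CA8 = 0x044D5
  0x44D5 + 0x978A = 0x0DC5F
  0xDC5F + 0x5724 = 0x13383 → wrap carry → 0x3384
One's-complement sum = 0x3384.
Checksum = ~0x3384 & 0xFFFF = 0xCC7B.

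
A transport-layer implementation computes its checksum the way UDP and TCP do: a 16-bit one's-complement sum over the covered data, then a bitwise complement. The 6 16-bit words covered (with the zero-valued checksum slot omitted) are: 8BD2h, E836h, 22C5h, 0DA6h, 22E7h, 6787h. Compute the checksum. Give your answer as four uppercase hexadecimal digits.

D11C

One's-complement addition (fold any carry out of bit 15 back into bit 0):
  0x8BD2 + 0xE836 = 0x17408 → wrap carry → 0x7409
  0x7409 + 0x22C5 = 0x096CE
  0x96CE + 0x0DA6 = 0x0A474
  0xA474 + 0x22E7 = 0x0C75B
  0xC75B + 0x6787 = 0x12EE2 → wrap carry → 0x2EE3
One's-complement sum = 0x2EE3.
Checksum = ~0x2EE3 & 0xFFFF = 0xD11C.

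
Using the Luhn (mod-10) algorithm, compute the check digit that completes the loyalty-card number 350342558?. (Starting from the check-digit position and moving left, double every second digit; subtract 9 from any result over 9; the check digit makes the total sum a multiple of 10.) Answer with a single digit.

Partial digits right→left: 8 5 5 2 4 3 0 5 3
Double every second digit counting from the check-digit position (so the 1st, 3rd, 5th, ... of the partial from the right).
  doubled (with −9 where >9): 7 1 8 0 6 → sum 22
  kept as-is: 5 2 3 5 → sum 15
Total = 22 + 15 = 37.
Check digit = (10 − (37 mod 10)) mod 10 = 3.

3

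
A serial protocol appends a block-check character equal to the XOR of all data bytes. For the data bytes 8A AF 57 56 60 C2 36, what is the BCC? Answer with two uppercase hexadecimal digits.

B0

XOR the bytes together:
  start with 0x8A
  0x8A ⊕ 0xAF = 0x25
  0x25 ⊕ 0x57 = 0x72
  0x72 ⊕ 0x56 = 0x24
  0x24 ⊕ 0x60 = 0x44
  0x44 ⊕ 0xC2 = 0x86
  0x86 ⊕ 0x36 = 0xB0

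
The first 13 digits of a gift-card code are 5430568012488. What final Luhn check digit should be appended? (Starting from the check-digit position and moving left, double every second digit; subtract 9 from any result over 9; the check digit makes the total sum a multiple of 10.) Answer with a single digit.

Partial digits right→left: 8 8 4 2 1 0 8 6 5 0 3 4 5
Double every second digit counting from the check-digit position (so the 1st, 3rd, 5th, ... of the partial from the right).
  doubled (with −9 where >9): 7 8 2 7 1 6 1 → sum 32
  kept as-is: 8 2 0 6 0 4 → sum 20
Total = 32 + 20 = 52.
Check digit = (10 − (52 mod 10)) mod 10 = 8.

8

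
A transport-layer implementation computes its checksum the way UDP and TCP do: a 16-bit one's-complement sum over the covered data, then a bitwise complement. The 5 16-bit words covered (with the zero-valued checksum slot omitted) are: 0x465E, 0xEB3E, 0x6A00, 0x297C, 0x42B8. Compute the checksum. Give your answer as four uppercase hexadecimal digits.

One's-complement addition (fold any carry out of bit 15 back into bit 0):
  0x465E + 0xEB3E = 0x1319C → wrap carry → 0x319D
  0x319D + 0x6A00 = 0x09B9D
  0x9B9D + 0x297C = 0x0C519
  0xC519 + 0x42B8 = 0x107D1 → wrap carry → 0x07D2
One's-complement sum = 0x07D2.
Checksum = ~0x07D2 & 0xFFFF = 0xF82D.

F82D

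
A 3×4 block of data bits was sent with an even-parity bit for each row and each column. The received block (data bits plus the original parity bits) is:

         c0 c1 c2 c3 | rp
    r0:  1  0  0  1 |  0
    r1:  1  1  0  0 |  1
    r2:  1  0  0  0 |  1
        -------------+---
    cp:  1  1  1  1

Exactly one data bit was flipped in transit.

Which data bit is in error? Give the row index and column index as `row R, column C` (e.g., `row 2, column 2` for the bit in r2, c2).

Recompute each row's even parity and compare to rp:
  r0: data parity 0, sent rp 0 → ok
  r1: data parity 0, sent rp 1 → mismatch
  r2: data parity 1, sent rp 1 → ok
Recompute each column's even parity and compare to cp:
  c0: data parity 1, sent cp 1 → ok
  c1: data parity 1, sent cp 1 → ok
  c2: data parity 0, sent cp 1 → mismatch
  c3: data parity 1, sent cp 1 → ok
Exactly one row (r1) and one column (c2) fail → the flipped bit is at their intersection.

row 1, column 2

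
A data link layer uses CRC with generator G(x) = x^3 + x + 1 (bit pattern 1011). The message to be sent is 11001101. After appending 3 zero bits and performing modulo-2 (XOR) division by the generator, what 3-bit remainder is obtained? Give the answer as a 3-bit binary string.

Append 3 zeros: 11001101000. Divide by 1011 (XOR where the leading bit is 1):
  pos 0: 1100 XOR 1011 = 0111
  pos 1: 1111 XOR 1011 = 0100
  pos 2: 1001 XOR 1011 = 0010
  pos 4: 1001 XOR 1011 = 0010
  pos 6: 1000 XOR 1011 = 0011
Remainder (last 3 bits) = 110. This is the CRC / FCS.

110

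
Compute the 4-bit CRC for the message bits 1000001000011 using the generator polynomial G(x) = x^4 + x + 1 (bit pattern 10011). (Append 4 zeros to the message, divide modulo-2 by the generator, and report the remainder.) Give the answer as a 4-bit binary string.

0000

Append 4 zeros: 10000010000110000. Divide by 10011 (XOR where the leading bit is 1):
  pos 0: 10000 XOR 10011 = 00011
  pos 3: 11010 XOR 10011 = 01001
  pos 4: 10010 XOR 10011 = 00001
  pos 8: 10011 XOR 10011 = 00000
Remainder (last 4 bits) = 0000. This is the CRC / FCS.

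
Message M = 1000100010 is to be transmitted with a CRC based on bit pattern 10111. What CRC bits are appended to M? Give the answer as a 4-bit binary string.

0001

Append 4 zeros: 10001000100000. Divide by 10111 (XOR where the leading bit is 1):
  pos 0: 10001 XOR 10111 = 00110
  pos 2: 11000 XOR 10111 = 01111
  pos 3: 11110 XOR 10111 = 01001
  pos 4: 10011 XOR 10111 = 00100
  pos 6: 10000 XOR 10111 = 00111
  pos 8: 11100 XOR 10111 = 01011
  pos 9: 10110 XOR 10111 = 00001
Remainder (last 4 bits) = 0001. This is the CRC / FCS.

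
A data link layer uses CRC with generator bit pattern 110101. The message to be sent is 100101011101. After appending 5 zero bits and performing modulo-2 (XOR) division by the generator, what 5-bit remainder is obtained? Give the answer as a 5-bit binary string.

Append 5 zeros: 10010101110100000. Divide by 110101 (XOR where the leading bit is 1):
  pos 0: 100101 XOR 110101 = 010000
  pos 1: 100000 XOR 110101 = 010101
  pos 2: 101011 XOR 110101 = 011110
  pos 3: 111101 XOR 110101 = 001000
  pos 5: 100010 XOR 110101 = 010111
  pos 6: 101111 XOR 110101 = 011010
  pos 7: 110100 XOR 110101 = 000001
Remainder (last 5 bits) = 10000. This is the CRC / FCS.

10000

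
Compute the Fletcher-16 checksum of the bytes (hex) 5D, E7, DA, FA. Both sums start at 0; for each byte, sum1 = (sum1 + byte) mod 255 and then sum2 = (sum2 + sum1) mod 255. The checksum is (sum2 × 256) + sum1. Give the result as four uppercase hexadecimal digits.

DD1B

Running sums (mod 255):
  after byte 0 (5D): sum1=93, sum2=93
  after byte 1 (E7): sum1=69, sum2=162
  after byte 2 (DA): sum1=32, sum2=194
  after byte 3 (FA): sum1=27, sum2=221
Checksum = sum2·256 + sum1 = 221·256 + 27 = 56603 = 0xDD1B.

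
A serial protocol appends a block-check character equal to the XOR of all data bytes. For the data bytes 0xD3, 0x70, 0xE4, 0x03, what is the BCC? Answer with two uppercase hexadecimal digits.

XOR the bytes together:
  start with 0xD3
  0xD3 ⊕ 0x70 = 0xA3
  0xA3 ⊕ 0xE4 = 0x47
  0x47 ⊕ 0x03 = 0x44

44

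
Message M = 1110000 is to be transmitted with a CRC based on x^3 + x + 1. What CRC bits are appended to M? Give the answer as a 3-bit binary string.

111

Append 3 zeros: 1110000000. Divide by 1011 (XOR where the leading bit is 1):
  pos 0: 1110 XOR 1011 = 0101
  pos 1: 1010 XOR 1011 = 0001
  pos 4: 1000 XOR 1011 = 0011
  pos 6: 1100 XOR 1011 = 0111
Remainder (last 3 bits) = 111. This is the CRC / FCS.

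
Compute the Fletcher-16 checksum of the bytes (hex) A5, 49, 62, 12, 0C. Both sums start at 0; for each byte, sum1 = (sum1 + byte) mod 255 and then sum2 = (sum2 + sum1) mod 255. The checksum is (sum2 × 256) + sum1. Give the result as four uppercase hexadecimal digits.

Running sums (mod 255):
  after byte 0 (A5): sum1=165, sum2=165
  after byte 1 (49): sum1=238, sum2=148
  after byte 2 (62): sum1=81, sum2=229
  after byte 3 (12): sum1=99, sum2=73
  after byte 4 (0C): sum1=111, sum2=184
Checksum = sum2·256 + sum1 = 184·256 + 111 = 47215 = 0xB86F.

B86F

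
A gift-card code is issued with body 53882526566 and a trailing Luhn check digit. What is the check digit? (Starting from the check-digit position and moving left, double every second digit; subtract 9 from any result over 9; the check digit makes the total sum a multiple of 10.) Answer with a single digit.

Partial digits right→left: 6 6 5 6 2 5 2 8 8 3 5
Double every second digit counting from the check-digit position (so the 1st, 3rd, 5th, ... of the partial from the right).
  doubled (with −9 where >9): 3 1 4 4 7 1 → sum 20
  kept as-is: 6 6 5 8 3 → sum 28
Total = 20 + 28 = 48.
Check digit = (10 − (48 mod 10)) mod 10 = 2.

2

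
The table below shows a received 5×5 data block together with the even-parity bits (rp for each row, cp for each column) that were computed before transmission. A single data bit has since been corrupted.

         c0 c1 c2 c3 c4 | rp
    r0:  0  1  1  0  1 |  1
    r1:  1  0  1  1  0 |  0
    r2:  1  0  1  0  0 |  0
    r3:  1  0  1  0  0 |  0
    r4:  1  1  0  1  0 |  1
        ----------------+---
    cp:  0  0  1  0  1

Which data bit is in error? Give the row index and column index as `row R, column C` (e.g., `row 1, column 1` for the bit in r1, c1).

row 1, column 2

Recompute each row's even parity and compare to rp:
  r0: data parity 1, sent rp 1 → ok
  r1: data parity 1, sent rp 0 → mismatch
  r2: data parity 0, sent rp 0 → ok
  r3: data parity 0, sent rp 0 → ok
  r4: data parity 1, sent rp 1 → ok
Recompute each column's even parity and compare to cp:
  c0: data parity 0, sent cp 0 → ok
  c1: data parity 0, sent cp 0 → ok
  c2: data parity 0, sent cp 1 → mismatch
  c3: data parity 0, sent cp 0 → ok
  c4: data parity 1, sent cp 1 → ok
Exactly one row (r1) and one column (c2) fail → the flipped bit is at their intersection.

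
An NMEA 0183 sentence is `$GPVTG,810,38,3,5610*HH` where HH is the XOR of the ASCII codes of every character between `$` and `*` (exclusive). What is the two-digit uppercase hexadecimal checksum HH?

XOR the ASCII codes of the payload characters:
  'G' = 0x47 → acc = 0x47
  'P' = 0x50 → acc = 0x17
  'V' = 0x56 → acc = 0x41
  'T' = 0x54 → acc = 0x15
  'G' = 0x47 → acc = 0x52
  ',' = 0x2C → acc = 0x7E
  '8' = 0x38 → acc = 0x46
  '1' = 0x31 → acc = 0x77
  '0' = 0x30 → acc = 0x47
  ',' = 0x2C → acc = 0x6B
  '3' = 0x33 → acc = 0x58
  '8' = 0x38 → acc = 0x60
  ',' = 0x2C → acc = 0x4C
  '3' = 0x33 → acc = 0x7F
  ',' = 0x2C → acc = 0x53
  '5' = 0x35 → acc = 0x66
  '6' = 0x36 → acc = 0x50
  '1' = 0x31 → acc = 0x61
  '0' = 0x30 → acc = 0x51
Checksum = 0x51.

51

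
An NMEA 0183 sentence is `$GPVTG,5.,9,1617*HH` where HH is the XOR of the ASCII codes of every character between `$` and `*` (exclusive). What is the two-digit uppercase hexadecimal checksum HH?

5D

XOR the ASCII codes of the payload characters:
  'G' = 0x47 → acc = 0x47
  'P' = 0x50 → acc = 0x17
  'V' = 0x56 → acc = 0x41
  'T' = 0x54 → acc = 0x15
  'G' = 0x47 → acc = 0x52
  ',' = 0x2C → acc = 0x7E
  '5' = 0x35 → acc = 0x4B
  '.' = 0x2E → acc = 0x65
  ',' = 0x2C → acc = 0x49
  '9' = 0x39 → acc = 0x70
  ',' = 0x2C → acc = 0x5C
  '1' = 0x31 → acc = 0x6D
  '6' = 0x36 → acc = 0x5B
  '1' = 0x31 → acc = 0x6A
  '7' = 0x37 → acc = 0x5D
Checksum = 0x5D.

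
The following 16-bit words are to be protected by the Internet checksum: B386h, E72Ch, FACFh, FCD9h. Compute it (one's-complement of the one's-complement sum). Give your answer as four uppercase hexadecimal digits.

6DA2

One's-complement addition (fold any carry out of bit 15 back into bit 0):
  0xB386 + 0xE72C = 0x19AB2 → wrap carry → 0x9AB3
  0x9AB3 + 0xFACF = 0x19582 → wrap carry → 0x9583
  0x9583 + 0xFCD9 = 0x1925C → wrap carry → 0x925D
One's-complement sum = 0x925D.
Checksum = ~0x925D & 0xFFFF = 0x6DA2.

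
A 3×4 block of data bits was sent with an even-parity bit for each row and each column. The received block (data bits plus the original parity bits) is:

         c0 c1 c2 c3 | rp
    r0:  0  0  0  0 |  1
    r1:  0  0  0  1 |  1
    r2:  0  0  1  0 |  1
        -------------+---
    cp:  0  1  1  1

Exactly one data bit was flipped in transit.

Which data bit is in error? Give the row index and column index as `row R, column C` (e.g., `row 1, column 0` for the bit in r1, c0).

row 0, column 1

Recompute each row's even parity and compare to rp:
  r0: data parity 0, sent rp 1 → mismatch
  r1: data parity 1, sent rp 1 → ok
  r2: data parity 1, sent rp 1 → ok
Recompute each column's even parity and compare to cp:
  c0: data parity 0, sent cp 0 → ok
  c1: data parity 0, sent cp 1 → mismatch
  c2: data parity 1, sent cp 1 → ok
  c3: data parity 1, sent cp 1 → ok
Exactly one row (r0) and one column (c1) fail → the flipped bit is at their intersection.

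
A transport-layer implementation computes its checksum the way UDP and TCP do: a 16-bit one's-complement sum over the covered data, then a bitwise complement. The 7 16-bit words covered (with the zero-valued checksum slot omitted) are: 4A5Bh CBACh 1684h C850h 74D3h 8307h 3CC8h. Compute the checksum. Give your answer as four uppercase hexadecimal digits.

One's-complement addition (fold any carry out of bit 15 back into bit 0):
  0x4A5B + 0xCBAC = 0x11607 → wrap carry → 0x1608
  0x1608 + 0x1684 = 0x02C8C
  0x2C8C + 0xC850 = 0x0F4DC
  0xF4DC + 0x74D3 = 0x169AF → wrap carry → 0x69B0
  0x69B0 + 0x8307 = 0x0ECB7
  0xECB7 + 0x3CC8 = 0x1297F → wrap carry → 0x2980
One's-complement sum = 0x2980.
Checksum = ~0x2980 & 0xFFFF = 0xD67F.

D67F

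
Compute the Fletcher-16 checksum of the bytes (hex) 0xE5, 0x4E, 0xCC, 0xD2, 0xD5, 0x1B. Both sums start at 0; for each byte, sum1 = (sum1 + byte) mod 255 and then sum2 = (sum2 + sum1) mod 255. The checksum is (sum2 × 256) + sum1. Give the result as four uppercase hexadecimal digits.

5DC4

Running sums (mod 255):
  after byte 0 (0xE5): sum1=229, sum2=229
  after byte 1 (0x4E): sum1=52, sum2=26
  after byte 2 (0xCC): sum1=1, sum2=27
  after byte 3 (0xD2): sum1=211, sum2=238
  after byte 4 (0xD5): sum1=169, sum2=152
  after byte 5 (0x1B): sum1=196, sum2=93
Checksum = sum2·256 + sum1 = 93·256 + 196 = 24004 = 0x5DC4.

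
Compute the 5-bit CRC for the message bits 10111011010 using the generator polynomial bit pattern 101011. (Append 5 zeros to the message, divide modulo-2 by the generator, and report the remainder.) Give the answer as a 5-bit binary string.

01101

Append 5 zeros: 1011101101000000. Divide by 101011 (XOR where the leading bit is 1):
  pos 0: 101110 XOR 101011 = 000101
  pos 3: 101110 XOR 101011 = 000101
  pos 6: 101100 XOR 101011 = 000111
  pos 9: 111000 XOR 101011 = 010011
  pos 10: 100110 XOR 101011 = 001101
Remainder (last 5 bits) = 01101. This is the CRC / FCS.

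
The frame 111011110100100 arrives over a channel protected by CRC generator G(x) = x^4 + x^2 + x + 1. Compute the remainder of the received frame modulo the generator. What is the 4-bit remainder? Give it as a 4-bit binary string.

0001

Modulo-2 division of 111011110100100 by 10111:
  pos 0: 11101 XOR 10111 = 01010
  pos 1: 10101 XOR 10111 = 00010
  pos 4: 10110 XOR 10111 = 00001
  pos 8: 11001 XOR 10111 = 01110
  pos 9: 11100 XOR 10111 = 01011
  pos 10: 10110 XOR 10111 = 00001
Remainder = 0001 (nonzero — an error is detected).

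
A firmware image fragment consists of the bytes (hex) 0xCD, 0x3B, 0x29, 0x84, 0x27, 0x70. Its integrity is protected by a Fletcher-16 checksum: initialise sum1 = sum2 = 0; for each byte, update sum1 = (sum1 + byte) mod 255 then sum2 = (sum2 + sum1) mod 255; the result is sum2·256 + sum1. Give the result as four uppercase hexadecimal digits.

EB4E

Running sums (mod 255):
  after byte 0 (0xCD): sum1=205, sum2=205
  after byte 1 (0x3B): sum1=9, sum2=214
  after byte 2 (0x29): sum1=50, sum2=9
  after byte 3 (0x84): sum1=182, sum2=191
  after byte 4 (0x27): sum1=221, sum2=157
  after byte 5 (0x70): sum1=78, sum2=235
Checksum = sum2·256 + sum1 = 235·256 + 78 = 60238 = 0xEB4E.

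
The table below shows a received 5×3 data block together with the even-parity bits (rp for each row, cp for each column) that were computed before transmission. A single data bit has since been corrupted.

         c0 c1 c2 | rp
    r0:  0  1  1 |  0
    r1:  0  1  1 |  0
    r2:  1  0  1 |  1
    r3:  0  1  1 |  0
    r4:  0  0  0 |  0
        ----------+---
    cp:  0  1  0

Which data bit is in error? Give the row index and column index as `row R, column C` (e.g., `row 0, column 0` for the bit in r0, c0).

Recompute each row's even parity and compare to rp:
  r0: data parity 0, sent rp 0 → ok
  r1: data parity 0, sent rp 0 → ok
  r2: data parity 0, sent rp 1 → mismatch
  r3: data parity 0, sent rp 0 → ok
  r4: data parity 0, sent rp 0 → ok
Recompute each column's even parity and compare to cp:
  c0: data parity 1, sent cp 0 → mismatch
  c1: data parity 1, sent cp 1 → ok
  c2: data parity 0, sent cp 0 → ok
Exactly one row (r2) and one column (c0) fail → the flipped bit is at their intersection.

row 2, column 0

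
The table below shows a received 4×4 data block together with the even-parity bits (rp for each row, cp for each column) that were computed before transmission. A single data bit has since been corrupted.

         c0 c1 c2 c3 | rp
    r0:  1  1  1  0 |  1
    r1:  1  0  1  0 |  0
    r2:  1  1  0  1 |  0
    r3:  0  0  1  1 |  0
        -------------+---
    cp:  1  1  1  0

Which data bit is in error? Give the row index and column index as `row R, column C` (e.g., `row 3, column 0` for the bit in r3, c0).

row 2, column 1

Recompute each row's even parity and compare to rp:
  r0: data parity 1, sent rp 1 → ok
  r1: data parity 0, sent rp 0 → ok
  r2: data parity 1, sent rp 0 → mismatch
  r3: data parity 0, sent rp 0 → ok
Recompute each column's even parity and compare to cp:
  c0: data parity 1, sent cp 1 → ok
  c1: data parity 0, sent cp 1 → mismatch
  c2: data parity 1, sent cp 1 → ok
  c3: data parity 0, sent cp 0 → ok
Exactly one row (r2) and one column (c1) fail → the flipped bit is at their intersection.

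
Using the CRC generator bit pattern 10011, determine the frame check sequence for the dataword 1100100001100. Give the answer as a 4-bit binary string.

1011

Append 4 zeros: 11001000011000000. Divide by 10011 (XOR where the leading bit is 1):
  pos 0: 11001 XOR 10011 = 01010
  pos 1: 10100 XOR 10011 = 00111
  pos 3: 11100 XOR 10011 = 01111
  pos 4: 11110 XOR 10011 = 01101
  pos 5: 11011 XOR 10011 = 01000
  pos 6: 10001 XOR 10011 = 00010
  pos 9: 10000 XOR 10011 = 00011
  pos 12: 11000 XOR 10011 = 01011
Remainder (last 4 bits) = 1011. This is the CRC / FCS.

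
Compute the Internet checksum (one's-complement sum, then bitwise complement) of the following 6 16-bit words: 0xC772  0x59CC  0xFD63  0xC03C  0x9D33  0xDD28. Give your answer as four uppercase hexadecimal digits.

A6C3

One's-complement addition (fold any carry out of bit 15 back into bit 0):
  0xC772 + 0x59CC = 0x1213E → wrap carry → 0x213F
  0x213F + 0xFD63 = 0x11EA2 → wrap carry → 0x1EA3
  0x1EA3 + 0xC03C = 0x0DEDF
  0xDEDF + 0x9D33 = 0x17C12 → wrap carry → 0x7C13
  0x7C13 + 0xDD28 = 0x1593B → wrap carry → 0x593C
One's-complement sum = 0x593C.
Checksum = ~0x593C & 0xFFFF = 0xA6C3.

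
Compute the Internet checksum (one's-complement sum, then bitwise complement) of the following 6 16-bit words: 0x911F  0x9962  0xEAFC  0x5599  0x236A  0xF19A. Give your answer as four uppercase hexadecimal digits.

One's-complement addition (fold any carry out of bit 15 back into bit 0):
  0x911F + 0x9962 = 0x12A81 → wrap carry → 0x2A82
  0x2A82 + 0xEAFC = 0x1157E → wrap carry → 0x157F
  0x157F + 0x5599 = 0x06B18
  0x6B18 + 0x236A = 0x08E82
  0x8E82 + 0xF19A = 0x1801C → wrap carry → 0x801D
One's-complement sum = 0x801D.
Checksum = ~0x801D & 0xFFFF = 0x7FE2.

7FE2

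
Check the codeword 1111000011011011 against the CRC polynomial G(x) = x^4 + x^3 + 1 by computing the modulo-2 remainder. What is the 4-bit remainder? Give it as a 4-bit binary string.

0010

Modulo-2 division of 1111000011011011 by 11001:
  pos 0: 11110 XOR 11001 = 00111
  pos 2: 11100 XOR 11001 = 00101
  pos 4: 10101 XOR 11001 = 01100
  pos 5: 11001 XOR 11001 = 00000
  pos 11: 11011 XOR 11001 = 00010
Remainder = 0010 (nonzero — an error is detected).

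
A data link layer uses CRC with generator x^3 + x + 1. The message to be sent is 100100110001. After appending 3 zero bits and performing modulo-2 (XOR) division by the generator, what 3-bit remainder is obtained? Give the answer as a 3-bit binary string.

111

Append 3 zeros: 100100110001000. Divide by 1011 (XOR where the leading bit is 1):
  pos 0: 1001 XOR 1011 = 0010
  pos 2: 1000 XOR 1011 = 0011
  pos 4: 1111 XOR 1011 = 0100
  pos 5: 1000 XOR 1011 = 0011
  pos 7: 1100 XOR 1011 = 0111
  pos 8: 1111 XOR 1011 = 0100
  pos 9: 1000 XOR 1011 = 0011
  pos 11: 1100 XOR 1011 = 0111
Remainder (last 3 bits) = 111. This is the CRC / FCS.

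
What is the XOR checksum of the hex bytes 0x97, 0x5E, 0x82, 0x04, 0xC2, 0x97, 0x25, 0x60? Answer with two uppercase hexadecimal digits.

5F

XOR the bytes together:
  start with 0x97
  0x97 ⊕ 0x5E = 0xC9
  0xC9 ⊕ 0x82 = 0x4B
  0x4B ⊕ 0x04 = 0x4F
  0x4F ⊕ 0xC2 = 0x8D
  0x8D ⊕ 0x97 = 0x1A
  0x1A ⊕ 0x25 = 0x3F
  0x3F ⊕ 0x60 = 0x5F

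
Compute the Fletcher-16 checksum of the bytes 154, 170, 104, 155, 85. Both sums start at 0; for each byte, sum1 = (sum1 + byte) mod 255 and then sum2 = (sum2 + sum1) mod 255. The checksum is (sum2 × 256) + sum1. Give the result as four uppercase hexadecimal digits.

759E

Running sums (mod 255):
  after byte 0 (154): sum1=154, sum2=154
  after byte 1 (170): sum1=69, sum2=223
  after byte 2 (104): sum1=173, sum2=141
  after byte 3 (155): sum1=73, sum2=214
  after byte 4 (85): sum1=158, sum2=117
Checksum = sum2·256 + sum1 = 117·256 + 158 = 30110 = 0x759E.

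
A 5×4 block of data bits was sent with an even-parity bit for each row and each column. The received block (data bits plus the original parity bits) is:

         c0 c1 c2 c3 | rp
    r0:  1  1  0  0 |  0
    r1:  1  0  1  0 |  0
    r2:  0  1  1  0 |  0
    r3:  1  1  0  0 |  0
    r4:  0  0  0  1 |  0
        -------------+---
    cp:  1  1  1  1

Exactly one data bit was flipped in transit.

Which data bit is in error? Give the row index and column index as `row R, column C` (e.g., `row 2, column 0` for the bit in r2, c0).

Recompute each row's even parity and compare to rp:
  r0: data parity 0, sent rp 0 → ok
  r1: data parity 0, sent rp 0 → ok
  r2: data parity 0, sent rp 0 → ok
  r3: data parity 0, sent rp 0 → ok
  r4: data parity 1, sent rp 0 → mismatch
Recompute each column's even parity and compare to cp:
  c0: data parity 1, sent cp 1 → ok
  c1: data parity 1, sent cp 1 → ok
  c2: data parity 0, sent cp 1 → mismatch
  c3: data parity 1, sent cp 1 → ok
Exactly one row (r4) and one column (c2) fail → the flipped bit is at their intersection.

row 4, column 2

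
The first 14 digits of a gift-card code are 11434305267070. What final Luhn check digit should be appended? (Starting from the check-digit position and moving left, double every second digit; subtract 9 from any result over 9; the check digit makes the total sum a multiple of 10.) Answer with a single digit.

7

Partial digits right→left: 0 7 0 7 6 2 5 0 3 4 3 4 1 1
Double every second digit counting from the check-digit position (so the 1st, 3rd, 5th, ... of the partial from the right).
  doubled (with −9 where >9): 0 0 3 1 6 6 2 → sum 18
  kept as-is: 7 7 2 0 4 4 1 → sum 25
Total = 18 + 25 = 43.
Check digit = (10 − (43 mod 10)) mod 10 = 7.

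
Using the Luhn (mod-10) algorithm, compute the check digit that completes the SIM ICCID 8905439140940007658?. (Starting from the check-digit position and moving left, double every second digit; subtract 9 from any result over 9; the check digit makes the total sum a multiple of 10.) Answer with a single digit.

5

Partial digits right→left: 8 5 6 7 0 0 0 4 9 0 4 1 9 3 4 5 0 9 8
Double every second digit counting from the check-digit position (so the 1st, 3rd, 5th, ... of the partial from the right).
  doubled (with −9 where >9): 7 3 0 0 9 8 9 8 0 7 → sum 51
  kept as-is: 5 7 0 4 0 1 3 5 9 → sum 34
Total = 51 + 34 = 85.
Check digit = (10 − (85 mod 10)) mod 10 = 5.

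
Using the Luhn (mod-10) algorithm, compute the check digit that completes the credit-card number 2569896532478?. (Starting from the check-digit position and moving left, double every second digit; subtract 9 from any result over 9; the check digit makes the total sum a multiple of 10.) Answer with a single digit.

5

Partial digits right→left: 8 7 4 2 3 5 6 9 8 9 6 5 2
Double every second digit counting from the check-digit position (so the 1st, 3rd, 5th, ... of the partial from the right).
  doubled (with −9 where >9): 7 8 6 3 7 3 4 → sum 38
  kept as-is: 7 2 5 9 9 5 → sum 37
Total = 38 + 37 = 75.
Check digit = (10 − (75 mod 10)) mod 10 = 5.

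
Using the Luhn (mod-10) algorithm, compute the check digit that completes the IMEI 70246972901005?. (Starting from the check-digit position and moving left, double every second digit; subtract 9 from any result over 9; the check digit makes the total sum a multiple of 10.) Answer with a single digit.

6

Partial digits right→left: 5 0 0 1 0 9 2 7 9 6 4 2 0 7
Double every second digit counting from the check-digit position (so the 1st, 3rd, 5th, ... of the partial from the right).
  doubled (with −9 where >9): 1 0 0 4 9 8 0 → sum 22
  kept as-is: 0 1 9 7 6 2 7 → sum 32
Total = 22 + 32 = 54.
Check digit = (10 − (54 mod 10)) mod 10 = 6.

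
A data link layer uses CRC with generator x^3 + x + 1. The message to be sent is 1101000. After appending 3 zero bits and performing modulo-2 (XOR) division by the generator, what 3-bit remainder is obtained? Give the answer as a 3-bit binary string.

011

Append 3 zeros: 1101000000. Divide by 1011 (XOR where the leading bit is 1):
  pos 0: 1101 XOR 1011 = 0110
  pos 1: 1100 XOR 1011 = 0111
  pos 2: 1110 XOR 1011 = 0101
  pos 3: 1010 XOR 1011 = 0001
  pos 6: 1000 XOR 1011 = 0011
Remainder (last 3 bits) = 011. This is the CRC / FCS.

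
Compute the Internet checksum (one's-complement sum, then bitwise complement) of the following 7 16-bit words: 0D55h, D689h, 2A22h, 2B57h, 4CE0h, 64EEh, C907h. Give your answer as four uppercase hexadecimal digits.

One's-complement addition (fold any carry out of bit 15 back into bit 0):
  0x0D55 + 0xD689 = 0x0E3DE
  0xE3DE + 0x2A22 = 0x10E00 → wrap carry → 0x0E01
  0x0E01 + 0x2B57 = 0x03958
  0x3958 + 0x4CE0 = 0x08638
  0x8638 + 0x64EE = 0x0EB26
  0xEB26 + 0xC907 = 0x1B42D → wrap carry → 0xB42E
One's-complement sum = 0xB42E.
Checksum = ~0xB42E & 0xFFFF = 0x4BD1.

4BD1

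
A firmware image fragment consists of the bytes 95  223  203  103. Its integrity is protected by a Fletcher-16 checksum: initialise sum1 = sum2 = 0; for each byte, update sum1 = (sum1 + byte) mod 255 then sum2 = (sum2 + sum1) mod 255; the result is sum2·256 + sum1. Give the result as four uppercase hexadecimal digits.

Running sums (mod 255):
  after byte 0 (95): sum1=95, sum2=95
  after byte 1 (223): sum1=63, sum2=158
  after byte 2 (203): sum1=11, sum2=169
  after byte 3 (103): sum1=114, sum2=28
Checksum = sum2·256 + sum1 = 28·256 + 114 = 7282 = 0x1C72.

1C72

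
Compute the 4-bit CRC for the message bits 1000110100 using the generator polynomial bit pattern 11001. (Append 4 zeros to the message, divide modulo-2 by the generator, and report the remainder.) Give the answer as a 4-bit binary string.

0010

Append 4 zeros: 10001101000000. Divide by 11001 (XOR where the leading bit is 1):
  pos 0: 10001 XOR 11001 = 01000
  pos 1: 10001 XOR 11001 = 01000
  pos 2: 10000 XOR 11001 = 01001
  pos 3: 10011 XOR 11001 = 01010
  pos 4: 10100 XOR 11001 = 01101
  pos 5: 11010 XOR 11001 = 00011
  pos 8: 11000 XOR 11001 = 00001
Remainder (last 4 bits) = 0010. This is the CRC / FCS.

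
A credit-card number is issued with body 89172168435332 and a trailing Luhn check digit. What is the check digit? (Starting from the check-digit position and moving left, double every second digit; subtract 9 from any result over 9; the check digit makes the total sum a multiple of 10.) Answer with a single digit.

Partial digits right→left: 2 3 3 5 3 4 8 6 1 2 7 1 9 8
Double every second digit counting from the check-digit position (so the 1st, 3rd, 5th, ... of the partial from the right).
  doubled (with −9 where >9): 4 6 6 7 2 5 9 → sum 39
  kept as-is: 3 5 4 6 2 1 8 → sum 29
Total = 39 + 29 = 68.
Check digit = (10 − (68 mod 10)) mod 10 = 2.

2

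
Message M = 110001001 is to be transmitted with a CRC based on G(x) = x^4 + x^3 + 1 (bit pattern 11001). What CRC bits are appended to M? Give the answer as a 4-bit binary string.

Append 4 zeros: 1100010010000. Divide by 11001 (XOR where the leading bit is 1):
  pos 0: 11000 XOR 11001 = 00001
  pos 4: 11001 XOR 11001 = 00000
Remainder (last 4 bits) = 0000. This is the CRC / FCS.

0000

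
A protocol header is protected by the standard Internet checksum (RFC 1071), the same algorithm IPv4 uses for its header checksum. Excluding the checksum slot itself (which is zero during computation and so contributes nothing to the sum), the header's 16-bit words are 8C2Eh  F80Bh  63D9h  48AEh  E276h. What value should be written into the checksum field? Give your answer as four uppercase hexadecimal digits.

One's-complement addition (fold any carry out of bit 15 back into bit 0):
  0x8C2E + 0xF80B = 0x18439 → wrap carry → 0x843A
  0x843A + 0x63D9 = 0x0E813
  0xE813 + 0x48AE = 0x130C1 → wrap carry → 0x30C2
  0x30C2 + 0xE276 = 0x11338 → wrap carry → 0x1339
One's-complement sum = 0x1339.
Checksum = ~0x1339 & 0xFFFF = 0xECC6.

ECC6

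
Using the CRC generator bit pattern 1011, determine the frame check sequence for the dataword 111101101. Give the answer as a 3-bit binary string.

Append 3 zeros: 111101101000. Divide by 1011 (XOR where the leading bit is 1):
  pos 0: 1111 XOR 1011 = 0100
  pos 1: 1000 XOR 1011 = 0011
  pos 3: 1111 XOR 1011 = 0100
  pos 4: 1000 XOR 1011 = 0011
  pos 6: 1110 XOR 1011 = 0101
  pos 7: 1010 XOR 1011 = 0001
Remainder (last 3 bits) = 010. This is the CRC / FCS.

010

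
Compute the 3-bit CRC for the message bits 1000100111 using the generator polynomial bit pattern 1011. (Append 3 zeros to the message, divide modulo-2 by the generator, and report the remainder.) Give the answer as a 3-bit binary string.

111

Append 3 zeros: 1000100111000. Divide by 1011 (XOR where the leading bit is 1):
  pos 0: 1000 XOR 1011 = 0011
  pos 2: 1110 XOR 1011 = 0101
  pos 3: 1010 XOR 1011 = 0001
  pos 6: 1111 XOR 1011 = 0100
  pos 7: 1000 XOR 1011 = 0011
  pos 9: 1100 XOR 1011 = 0111
Remainder (last 3 bits) = 111. This is the CRC / FCS.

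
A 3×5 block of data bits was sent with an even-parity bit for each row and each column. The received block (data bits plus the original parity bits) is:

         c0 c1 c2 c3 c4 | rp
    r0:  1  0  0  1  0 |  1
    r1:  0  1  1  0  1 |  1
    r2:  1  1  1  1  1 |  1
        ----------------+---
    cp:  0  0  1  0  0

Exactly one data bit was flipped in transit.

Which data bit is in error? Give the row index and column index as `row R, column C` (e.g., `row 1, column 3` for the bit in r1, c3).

Recompute each row's even parity and compare to rp:
  r0: data parity 0, sent rp 1 → mismatch
  r1: data parity 1, sent rp 1 → ok
  r2: data parity 1, sent rp 1 → ok
Recompute each column's even parity and compare to cp:
  c0: data parity 0, sent cp 0 → ok
  c1: data parity 0, sent cp 0 → ok
  c2: data parity 0, sent cp 1 → mismatch
  c3: data parity 0, sent cp 0 → ok
  c4: data parity 0, sent cp 0 → ok
Exactly one row (r0) and one column (c2) fail → the flipped bit is at their intersection.

row 0, column 2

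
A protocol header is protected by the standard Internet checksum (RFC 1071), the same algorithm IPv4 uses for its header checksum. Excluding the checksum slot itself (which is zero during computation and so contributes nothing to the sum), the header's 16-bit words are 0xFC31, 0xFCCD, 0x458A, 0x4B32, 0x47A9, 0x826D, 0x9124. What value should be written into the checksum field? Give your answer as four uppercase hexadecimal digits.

1B08

One's-complement addition (fold any carry out of bit 15 back into bit 0):
  0xFC31 + 0xFCCD = 0x1F8FE → wrap carry → 0xF8FF
  0xF8FF + 0x458A = 0x13E89 → wrap carry → 0x3E8A
  0x3E8A + 0x4B32 = 0x089BC
  0x89BC + 0x47A9 = 0x0D165
  0xD165 + 0x826D = 0x153D2 → wrap carry → 0x53D3
  0x53D3 + 0x9124 = 0x0E4F7
One's-complement sum = 0xE4F7.
Checksum = ~0xE4F7 & 0xFFFF = 0x1B08.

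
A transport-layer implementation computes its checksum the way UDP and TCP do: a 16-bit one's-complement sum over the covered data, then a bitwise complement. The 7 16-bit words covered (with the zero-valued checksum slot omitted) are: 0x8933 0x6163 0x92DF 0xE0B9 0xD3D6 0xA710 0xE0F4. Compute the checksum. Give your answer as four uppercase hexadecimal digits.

45F3

One's-complement addition (fold any carry out of bit 15 back into bit 0):
  0x8933 + 0x6163 = 0x0EA96
  0xEA96 + 0x92DF = 0x17D75 → wrap carry → 0x7D76
  0x7D76 + 0xE0B9 = 0x15E2F → wrap carry → 0x5E30
  0x5E30 + 0xD3D6 = 0x13206 → wrap carry → 0x3207
  0x3207 + 0xA710 = 0x0D917
  0xD917 + 0xE0F4 = 0x1BA0B → wrap carry → 0xBA0C
One's-complement sum = 0xBA0C.
Checksum = ~0xBA0C & 0xFFFF = 0x45F3.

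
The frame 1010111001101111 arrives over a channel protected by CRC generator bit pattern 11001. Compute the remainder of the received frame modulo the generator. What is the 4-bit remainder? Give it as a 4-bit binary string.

1110

Modulo-2 division of 1010111001101111 by 11001:
  pos 0: 10101 XOR 11001 = 01100
  pos 1: 11001 XOR 11001 = 00000
  pos 6: 10011 XOR 11001 = 01010
  pos 7: 10100 XOR 11001 = 01101
  pos 8: 11011 XOR 11001 = 00010
  pos 11: 10111 XOR 11001 = 01110
Remainder = 1110 (nonzero — an error is detected).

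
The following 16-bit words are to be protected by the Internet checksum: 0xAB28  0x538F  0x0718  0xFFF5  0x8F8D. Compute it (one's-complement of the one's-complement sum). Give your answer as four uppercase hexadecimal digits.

One's-complement addition (fold any carry out of bit 15 back into bit 0):
  0xAB28 + 0x538F = 0x0FEB7
  0xFEB7 + 0x0718 = 0x105CF → wrap carry → 0x05D0
  0x05D0 + 0xFFF5 = 0x105C5 → wrap carry → 0x05C6
  0x05C6 + 0x8F8D = 0x09553
One's-complement sum = 0x9553.
Checksum = ~0x9553 & 0xFFFF = 0x6AAC.

6AAC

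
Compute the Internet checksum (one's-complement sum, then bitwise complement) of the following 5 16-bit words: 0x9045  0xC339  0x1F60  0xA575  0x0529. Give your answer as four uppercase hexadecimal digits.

E281

One's-complement addition (fold any carry out of bit 15 back into bit 0):
  0x9045 + 0xC339 = 0x1537E → wrap carry → 0x537F
  0x537F + 0x1F60 = 0x072DF
  0x72DF + 0xA575 = 0x11854 → wrap carry → 0x1855
  0x1855 + 0x0529 = 0x01D7E
One's-complement sum = 0x1D7E.
Checksum = ~0x1D7E & 0xFFFF = 0xE281.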